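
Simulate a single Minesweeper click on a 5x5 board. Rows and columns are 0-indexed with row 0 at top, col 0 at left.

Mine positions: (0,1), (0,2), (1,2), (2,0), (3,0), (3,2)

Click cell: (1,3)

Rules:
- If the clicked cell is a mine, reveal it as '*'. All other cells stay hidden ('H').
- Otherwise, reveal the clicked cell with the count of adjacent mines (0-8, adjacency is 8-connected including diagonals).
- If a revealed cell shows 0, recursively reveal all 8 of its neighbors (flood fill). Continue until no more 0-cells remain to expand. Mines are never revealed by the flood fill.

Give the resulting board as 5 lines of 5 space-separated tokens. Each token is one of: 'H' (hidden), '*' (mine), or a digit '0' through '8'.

H H H H H
H H H 2 H
H H H H H
H H H H H
H H H H H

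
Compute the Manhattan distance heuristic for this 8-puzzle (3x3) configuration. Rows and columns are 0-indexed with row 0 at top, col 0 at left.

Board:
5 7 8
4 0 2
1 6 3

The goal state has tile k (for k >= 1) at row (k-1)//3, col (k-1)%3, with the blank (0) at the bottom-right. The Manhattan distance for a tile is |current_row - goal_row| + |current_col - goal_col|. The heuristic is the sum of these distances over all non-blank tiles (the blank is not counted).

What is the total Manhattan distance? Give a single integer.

Answer: 16

Derivation:
Tile 5: at (0,0), goal (1,1), distance |0-1|+|0-1| = 2
Tile 7: at (0,1), goal (2,0), distance |0-2|+|1-0| = 3
Tile 8: at (0,2), goal (2,1), distance |0-2|+|2-1| = 3
Tile 4: at (1,0), goal (1,0), distance |1-1|+|0-0| = 0
Tile 2: at (1,2), goal (0,1), distance |1-0|+|2-1| = 2
Tile 1: at (2,0), goal (0,0), distance |2-0|+|0-0| = 2
Tile 6: at (2,1), goal (1,2), distance |2-1|+|1-2| = 2
Tile 3: at (2,2), goal (0,2), distance |2-0|+|2-2| = 2
Sum: 2 + 3 + 3 + 0 + 2 + 2 + 2 + 2 = 16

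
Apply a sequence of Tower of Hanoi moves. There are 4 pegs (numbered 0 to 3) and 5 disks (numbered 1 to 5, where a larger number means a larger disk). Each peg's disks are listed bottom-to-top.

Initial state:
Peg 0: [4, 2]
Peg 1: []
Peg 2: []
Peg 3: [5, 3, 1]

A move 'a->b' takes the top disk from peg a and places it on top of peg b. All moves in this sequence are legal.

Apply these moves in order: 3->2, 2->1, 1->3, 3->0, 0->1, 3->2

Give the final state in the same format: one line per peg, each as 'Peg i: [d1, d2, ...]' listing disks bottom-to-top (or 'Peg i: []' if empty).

Answer: Peg 0: [4, 2]
Peg 1: [1]
Peg 2: [3]
Peg 3: [5]

Derivation:
After move 1 (3->2):
Peg 0: [4, 2]
Peg 1: []
Peg 2: [1]
Peg 3: [5, 3]

After move 2 (2->1):
Peg 0: [4, 2]
Peg 1: [1]
Peg 2: []
Peg 3: [5, 3]

After move 3 (1->3):
Peg 0: [4, 2]
Peg 1: []
Peg 2: []
Peg 3: [5, 3, 1]

After move 4 (3->0):
Peg 0: [4, 2, 1]
Peg 1: []
Peg 2: []
Peg 3: [5, 3]

After move 5 (0->1):
Peg 0: [4, 2]
Peg 1: [1]
Peg 2: []
Peg 3: [5, 3]

After move 6 (3->2):
Peg 0: [4, 2]
Peg 1: [1]
Peg 2: [3]
Peg 3: [5]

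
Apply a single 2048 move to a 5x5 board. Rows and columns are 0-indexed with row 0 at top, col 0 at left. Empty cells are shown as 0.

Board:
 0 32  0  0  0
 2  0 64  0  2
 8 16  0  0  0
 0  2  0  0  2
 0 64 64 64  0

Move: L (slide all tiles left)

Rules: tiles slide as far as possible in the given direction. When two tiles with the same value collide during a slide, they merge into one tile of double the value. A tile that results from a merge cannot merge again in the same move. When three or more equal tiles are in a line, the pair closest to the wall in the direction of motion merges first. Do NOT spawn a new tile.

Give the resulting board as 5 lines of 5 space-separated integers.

Slide left:
row 0: [0, 32, 0, 0, 0] -> [32, 0, 0, 0, 0]
row 1: [2, 0, 64, 0, 2] -> [2, 64, 2, 0, 0]
row 2: [8, 16, 0, 0, 0] -> [8, 16, 0, 0, 0]
row 3: [0, 2, 0, 0, 2] -> [4, 0, 0, 0, 0]
row 4: [0, 64, 64, 64, 0] -> [128, 64, 0, 0, 0]

Answer:  32   0   0   0   0
  2  64   2   0   0
  8  16   0   0   0
  4   0   0   0   0
128  64   0   0   0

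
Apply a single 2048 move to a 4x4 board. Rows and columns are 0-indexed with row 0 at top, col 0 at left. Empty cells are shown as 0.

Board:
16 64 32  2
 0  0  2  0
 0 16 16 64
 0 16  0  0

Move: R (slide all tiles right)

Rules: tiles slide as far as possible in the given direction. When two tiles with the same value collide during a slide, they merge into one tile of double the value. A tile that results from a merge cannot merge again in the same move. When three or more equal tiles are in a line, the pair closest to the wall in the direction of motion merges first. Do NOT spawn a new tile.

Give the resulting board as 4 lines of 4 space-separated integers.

Answer: 16 64 32  2
 0  0  0  2
 0  0 32 64
 0  0  0 16

Derivation:
Slide right:
row 0: [16, 64, 32, 2] -> [16, 64, 32, 2]
row 1: [0, 0, 2, 0] -> [0, 0, 0, 2]
row 2: [0, 16, 16, 64] -> [0, 0, 32, 64]
row 3: [0, 16, 0, 0] -> [0, 0, 0, 16]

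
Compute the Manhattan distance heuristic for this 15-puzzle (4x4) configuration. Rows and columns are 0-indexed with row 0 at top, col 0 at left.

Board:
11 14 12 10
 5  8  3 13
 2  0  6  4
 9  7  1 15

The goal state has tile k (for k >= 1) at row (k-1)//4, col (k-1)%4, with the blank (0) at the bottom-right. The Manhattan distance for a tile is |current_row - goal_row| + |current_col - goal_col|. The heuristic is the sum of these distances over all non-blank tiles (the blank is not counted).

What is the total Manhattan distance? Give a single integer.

Answer: 39

Derivation:
Tile 11: at (0,0), goal (2,2), distance |0-2|+|0-2| = 4
Tile 14: at (0,1), goal (3,1), distance |0-3|+|1-1| = 3
Tile 12: at (0,2), goal (2,3), distance |0-2|+|2-3| = 3
Tile 10: at (0,3), goal (2,1), distance |0-2|+|3-1| = 4
Tile 5: at (1,0), goal (1,0), distance |1-1|+|0-0| = 0
Tile 8: at (1,1), goal (1,3), distance |1-1|+|1-3| = 2
Tile 3: at (1,2), goal (0,2), distance |1-0|+|2-2| = 1
Tile 13: at (1,3), goal (3,0), distance |1-3|+|3-0| = 5
Tile 2: at (2,0), goal (0,1), distance |2-0|+|0-1| = 3
Tile 6: at (2,2), goal (1,1), distance |2-1|+|2-1| = 2
Tile 4: at (2,3), goal (0,3), distance |2-0|+|3-3| = 2
Tile 9: at (3,0), goal (2,0), distance |3-2|+|0-0| = 1
Tile 7: at (3,1), goal (1,2), distance |3-1|+|1-2| = 3
Tile 1: at (3,2), goal (0,0), distance |3-0|+|2-0| = 5
Tile 15: at (3,3), goal (3,2), distance |3-3|+|3-2| = 1
Sum: 4 + 3 + 3 + 4 + 0 + 2 + 1 + 5 + 3 + 2 + 2 + 1 + 3 + 5 + 1 = 39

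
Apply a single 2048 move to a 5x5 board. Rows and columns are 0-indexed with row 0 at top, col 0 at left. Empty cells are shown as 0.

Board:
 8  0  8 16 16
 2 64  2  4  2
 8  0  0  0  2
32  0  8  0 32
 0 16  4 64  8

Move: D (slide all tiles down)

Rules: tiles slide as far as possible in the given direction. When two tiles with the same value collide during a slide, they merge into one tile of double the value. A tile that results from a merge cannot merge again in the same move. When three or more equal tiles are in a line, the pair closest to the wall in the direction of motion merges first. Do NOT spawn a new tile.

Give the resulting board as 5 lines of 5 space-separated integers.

Slide down:
col 0: [8, 2, 8, 32, 0] -> [0, 8, 2, 8, 32]
col 1: [0, 64, 0, 0, 16] -> [0, 0, 0, 64, 16]
col 2: [8, 2, 0, 8, 4] -> [0, 8, 2, 8, 4]
col 3: [16, 4, 0, 0, 64] -> [0, 0, 16, 4, 64]
col 4: [16, 2, 2, 32, 8] -> [0, 16, 4, 32, 8]

Answer:  0  0  0  0  0
 8  0  8  0 16
 2  0  2 16  4
 8 64  8  4 32
32 16  4 64  8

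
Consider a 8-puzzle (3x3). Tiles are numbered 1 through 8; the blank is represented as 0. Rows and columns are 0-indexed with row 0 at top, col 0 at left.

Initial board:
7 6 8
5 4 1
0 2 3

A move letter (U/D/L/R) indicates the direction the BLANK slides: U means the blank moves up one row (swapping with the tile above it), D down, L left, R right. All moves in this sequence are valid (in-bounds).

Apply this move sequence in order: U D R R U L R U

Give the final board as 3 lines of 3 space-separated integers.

After move 1 (U):
7 6 8
0 4 1
5 2 3

After move 2 (D):
7 6 8
5 4 1
0 2 3

After move 3 (R):
7 6 8
5 4 1
2 0 3

After move 4 (R):
7 6 8
5 4 1
2 3 0

After move 5 (U):
7 6 8
5 4 0
2 3 1

After move 6 (L):
7 6 8
5 0 4
2 3 1

After move 7 (R):
7 6 8
5 4 0
2 3 1

After move 8 (U):
7 6 0
5 4 8
2 3 1

Answer: 7 6 0
5 4 8
2 3 1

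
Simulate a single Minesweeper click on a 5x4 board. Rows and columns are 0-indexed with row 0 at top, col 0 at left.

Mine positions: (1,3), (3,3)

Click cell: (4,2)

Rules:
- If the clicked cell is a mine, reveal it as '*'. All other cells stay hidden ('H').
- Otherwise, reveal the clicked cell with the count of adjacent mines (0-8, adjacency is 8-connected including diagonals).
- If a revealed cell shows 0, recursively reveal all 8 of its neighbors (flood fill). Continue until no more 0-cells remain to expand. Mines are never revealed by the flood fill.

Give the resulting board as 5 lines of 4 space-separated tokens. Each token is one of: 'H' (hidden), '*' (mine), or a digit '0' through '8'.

H H H H
H H H H
H H H H
H H H H
H H 1 H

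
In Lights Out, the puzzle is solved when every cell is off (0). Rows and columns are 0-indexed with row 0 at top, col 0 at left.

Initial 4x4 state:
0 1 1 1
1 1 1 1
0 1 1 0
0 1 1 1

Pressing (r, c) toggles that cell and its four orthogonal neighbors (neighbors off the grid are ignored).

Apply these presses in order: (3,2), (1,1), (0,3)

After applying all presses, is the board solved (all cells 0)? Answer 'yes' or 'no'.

After press 1 at (3,2):
0 1 1 1
1 1 1 1
0 1 0 0
0 0 0 0

After press 2 at (1,1):
0 0 1 1
0 0 0 1
0 0 0 0
0 0 0 0

After press 3 at (0,3):
0 0 0 0
0 0 0 0
0 0 0 0
0 0 0 0

Lights still on: 0

Answer: yes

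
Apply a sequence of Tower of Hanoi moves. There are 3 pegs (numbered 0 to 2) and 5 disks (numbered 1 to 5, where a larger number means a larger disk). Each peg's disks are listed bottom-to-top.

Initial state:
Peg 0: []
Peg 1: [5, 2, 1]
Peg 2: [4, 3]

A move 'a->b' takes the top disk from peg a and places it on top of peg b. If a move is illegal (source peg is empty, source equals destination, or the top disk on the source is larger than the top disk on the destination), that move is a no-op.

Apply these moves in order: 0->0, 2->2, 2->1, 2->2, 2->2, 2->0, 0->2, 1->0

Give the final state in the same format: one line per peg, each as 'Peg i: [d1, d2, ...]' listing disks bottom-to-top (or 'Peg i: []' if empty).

Answer: Peg 0: [1]
Peg 1: [5, 2]
Peg 2: [4, 3]

Derivation:
After move 1 (0->0):
Peg 0: []
Peg 1: [5, 2, 1]
Peg 2: [4, 3]

After move 2 (2->2):
Peg 0: []
Peg 1: [5, 2, 1]
Peg 2: [4, 3]

After move 3 (2->1):
Peg 0: []
Peg 1: [5, 2, 1]
Peg 2: [4, 3]

After move 4 (2->2):
Peg 0: []
Peg 1: [5, 2, 1]
Peg 2: [4, 3]

After move 5 (2->2):
Peg 0: []
Peg 1: [5, 2, 1]
Peg 2: [4, 3]

After move 6 (2->0):
Peg 0: [3]
Peg 1: [5, 2, 1]
Peg 2: [4]

After move 7 (0->2):
Peg 0: []
Peg 1: [5, 2, 1]
Peg 2: [4, 3]

After move 8 (1->0):
Peg 0: [1]
Peg 1: [5, 2]
Peg 2: [4, 3]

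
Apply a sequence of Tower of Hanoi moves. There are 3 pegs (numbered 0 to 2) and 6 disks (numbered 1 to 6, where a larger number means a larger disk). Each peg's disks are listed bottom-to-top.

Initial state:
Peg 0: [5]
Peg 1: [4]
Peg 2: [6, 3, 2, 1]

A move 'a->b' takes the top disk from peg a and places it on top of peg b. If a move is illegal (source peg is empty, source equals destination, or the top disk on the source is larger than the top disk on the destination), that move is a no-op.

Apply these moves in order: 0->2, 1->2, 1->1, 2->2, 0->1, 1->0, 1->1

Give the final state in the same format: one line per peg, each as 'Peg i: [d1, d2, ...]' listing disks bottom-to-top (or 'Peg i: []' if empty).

After move 1 (0->2):
Peg 0: [5]
Peg 1: [4]
Peg 2: [6, 3, 2, 1]

After move 2 (1->2):
Peg 0: [5]
Peg 1: [4]
Peg 2: [6, 3, 2, 1]

After move 3 (1->1):
Peg 0: [5]
Peg 1: [4]
Peg 2: [6, 3, 2, 1]

After move 4 (2->2):
Peg 0: [5]
Peg 1: [4]
Peg 2: [6, 3, 2, 1]

After move 5 (0->1):
Peg 0: [5]
Peg 1: [4]
Peg 2: [6, 3, 2, 1]

After move 6 (1->0):
Peg 0: [5, 4]
Peg 1: []
Peg 2: [6, 3, 2, 1]

After move 7 (1->1):
Peg 0: [5, 4]
Peg 1: []
Peg 2: [6, 3, 2, 1]

Answer: Peg 0: [5, 4]
Peg 1: []
Peg 2: [6, 3, 2, 1]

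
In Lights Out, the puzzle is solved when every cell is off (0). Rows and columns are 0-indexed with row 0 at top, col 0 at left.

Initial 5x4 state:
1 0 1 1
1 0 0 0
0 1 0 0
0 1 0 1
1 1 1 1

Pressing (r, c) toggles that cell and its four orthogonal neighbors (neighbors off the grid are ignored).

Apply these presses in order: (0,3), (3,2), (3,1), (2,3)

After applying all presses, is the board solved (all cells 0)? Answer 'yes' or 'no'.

After press 1 at (0,3):
1 0 0 0
1 0 0 1
0 1 0 0
0 1 0 1
1 1 1 1

After press 2 at (3,2):
1 0 0 0
1 0 0 1
0 1 1 0
0 0 1 0
1 1 0 1

After press 3 at (3,1):
1 0 0 0
1 0 0 1
0 0 1 0
1 1 0 0
1 0 0 1

After press 4 at (2,3):
1 0 0 0
1 0 0 0
0 0 0 1
1 1 0 1
1 0 0 1

Lights still on: 8

Answer: no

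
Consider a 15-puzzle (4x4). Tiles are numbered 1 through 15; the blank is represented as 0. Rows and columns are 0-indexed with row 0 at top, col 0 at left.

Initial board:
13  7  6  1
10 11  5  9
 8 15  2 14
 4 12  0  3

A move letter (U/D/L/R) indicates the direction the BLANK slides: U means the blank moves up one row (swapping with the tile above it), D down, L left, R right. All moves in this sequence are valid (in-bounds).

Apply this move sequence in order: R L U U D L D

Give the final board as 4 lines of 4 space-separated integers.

Answer: 13  7  6  1
10 11  5  9
 8 12 15 14
 4  0  2  3

Derivation:
After move 1 (R):
13  7  6  1
10 11  5  9
 8 15  2 14
 4 12  3  0

After move 2 (L):
13  7  6  1
10 11  5  9
 8 15  2 14
 4 12  0  3

After move 3 (U):
13  7  6  1
10 11  5  9
 8 15  0 14
 4 12  2  3

After move 4 (U):
13  7  6  1
10 11  0  9
 8 15  5 14
 4 12  2  3

After move 5 (D):
13  7  6  1
10 11  5  9
 8 15  0 14
 4 12  2  3

After move 6 (L):
13  7  6  1
10 11  5  9
 8  0 15 14
 4 12  2  3

After move 7 (D):
13  7  6  1
10 11  5  9
 8 12 15 14
 4  0  2  3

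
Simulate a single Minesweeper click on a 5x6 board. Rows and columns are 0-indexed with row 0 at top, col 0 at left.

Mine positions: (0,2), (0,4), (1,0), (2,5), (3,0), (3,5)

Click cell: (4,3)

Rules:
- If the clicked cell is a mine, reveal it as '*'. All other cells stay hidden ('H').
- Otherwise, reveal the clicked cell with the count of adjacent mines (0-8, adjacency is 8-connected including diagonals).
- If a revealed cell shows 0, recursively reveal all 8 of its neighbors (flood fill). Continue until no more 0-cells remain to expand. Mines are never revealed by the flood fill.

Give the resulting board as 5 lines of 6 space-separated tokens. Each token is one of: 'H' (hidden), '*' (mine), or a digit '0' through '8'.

H H H H H H
H 2 1 2 2 H
H 2 0 0 2 H
H 1 0 0 2 H
H 1 0 0 1 H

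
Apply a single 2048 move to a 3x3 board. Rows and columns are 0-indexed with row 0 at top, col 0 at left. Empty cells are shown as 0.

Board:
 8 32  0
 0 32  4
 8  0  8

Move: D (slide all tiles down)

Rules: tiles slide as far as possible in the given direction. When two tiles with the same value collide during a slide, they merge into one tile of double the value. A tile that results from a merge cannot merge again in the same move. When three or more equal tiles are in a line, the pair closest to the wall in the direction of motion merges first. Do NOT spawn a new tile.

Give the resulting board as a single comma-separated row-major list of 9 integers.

Answer: 0, 0, 0, 0, 0, 4, 16, 64, 8

Derivation:
Slide down:
col 0: [8, 0, 8] -> [0, 0, 16]
col 1: [32, 32, 0] -> [0, 0, 64]
col 2: [0, 4, 8] -> [0, 4, 8]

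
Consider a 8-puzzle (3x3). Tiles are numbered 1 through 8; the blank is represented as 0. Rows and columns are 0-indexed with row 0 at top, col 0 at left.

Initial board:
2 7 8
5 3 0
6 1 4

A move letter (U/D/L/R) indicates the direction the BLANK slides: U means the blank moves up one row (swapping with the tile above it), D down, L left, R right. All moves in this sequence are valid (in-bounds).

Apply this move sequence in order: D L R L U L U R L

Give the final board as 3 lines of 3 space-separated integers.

Answer: 0 7 8
2 5 4
6 3 1

Derivation:
After move 1 (D):
2 7 8
5 3 4
6 1 0

After move 2 (L):
2 7 8
5 3 4
6 0 1

After move 3 (R):
2 7 8
5 3 4
6 1 0

After move 4 (L):
2 7 8
5 3 4
6 0 1

After move 5 (U):
2 7 8
5 0 4
6 3 1

After move 6 (L):
2 7 8
0 5 4
6 3 1

After move 7 (U):
0 7 8
2 5 4
6 3 1

After move 8 (R):
7 0 8
2 5 4
6 3 1

After move 9 (L):
0 7 8
2 5 4
6 3 1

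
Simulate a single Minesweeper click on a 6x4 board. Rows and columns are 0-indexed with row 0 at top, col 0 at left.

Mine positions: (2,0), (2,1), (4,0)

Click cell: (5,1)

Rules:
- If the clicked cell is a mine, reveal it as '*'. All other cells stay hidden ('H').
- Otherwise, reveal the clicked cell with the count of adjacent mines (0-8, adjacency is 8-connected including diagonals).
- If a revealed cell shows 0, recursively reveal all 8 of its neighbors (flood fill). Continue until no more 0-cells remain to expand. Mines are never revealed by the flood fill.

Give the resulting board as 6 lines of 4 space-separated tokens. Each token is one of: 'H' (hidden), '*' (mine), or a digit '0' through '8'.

H H H H
H H H H
H H H H
H H H H
H H H H
H 1 H H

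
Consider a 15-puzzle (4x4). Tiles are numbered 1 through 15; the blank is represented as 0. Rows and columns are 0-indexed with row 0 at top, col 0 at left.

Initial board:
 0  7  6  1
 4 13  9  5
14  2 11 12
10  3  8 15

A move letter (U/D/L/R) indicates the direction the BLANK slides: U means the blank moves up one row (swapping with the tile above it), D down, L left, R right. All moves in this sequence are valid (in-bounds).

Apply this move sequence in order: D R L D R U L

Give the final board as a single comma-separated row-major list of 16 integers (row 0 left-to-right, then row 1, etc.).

Answer: 4, 7, 6, 1, 0, 14, 9, 5, 2, 13, 11, 12, 10, 3, 8, 15

Derivation:
After move 1 (D):
 4  7  6  1
 0 13  9  5
14  2 11 12
10  3  8 15

After move 2 (R):
 4  7  6  1
13  0  9  5
14  2 11 12
10  3  8 15

After move 3 (L):
 4  7  6  1
 0 13  9  5
14  2 11 12
10  3  8 15

After move 4 (D):
 4  7  6  1
14 13  9  5
 0  2 11 12
10  3  8 15

After move 5 (R):
 4  7  6  1
14 13  9  5
 2  0 11 12
10  3  8 15

After move 6 (U):
 4  7  6  1
14  0  9  5
 2 13 11 12
10  3  8 15

After move 7 (L):
 4  7  6  1
 0 14  9  5
 2 13 11 12
10  3  8 15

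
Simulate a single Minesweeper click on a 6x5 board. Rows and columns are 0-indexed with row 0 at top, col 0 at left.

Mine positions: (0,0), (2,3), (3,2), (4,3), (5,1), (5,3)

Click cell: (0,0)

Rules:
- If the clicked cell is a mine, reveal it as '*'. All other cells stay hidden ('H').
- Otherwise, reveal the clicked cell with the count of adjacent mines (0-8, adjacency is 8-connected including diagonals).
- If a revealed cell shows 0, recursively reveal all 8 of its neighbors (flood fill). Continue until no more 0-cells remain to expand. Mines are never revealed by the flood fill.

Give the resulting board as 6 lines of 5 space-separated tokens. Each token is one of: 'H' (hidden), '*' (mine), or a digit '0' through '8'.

* H H H H
H H H H H
H H H H H
H H H H H
H H H H H
H H H H H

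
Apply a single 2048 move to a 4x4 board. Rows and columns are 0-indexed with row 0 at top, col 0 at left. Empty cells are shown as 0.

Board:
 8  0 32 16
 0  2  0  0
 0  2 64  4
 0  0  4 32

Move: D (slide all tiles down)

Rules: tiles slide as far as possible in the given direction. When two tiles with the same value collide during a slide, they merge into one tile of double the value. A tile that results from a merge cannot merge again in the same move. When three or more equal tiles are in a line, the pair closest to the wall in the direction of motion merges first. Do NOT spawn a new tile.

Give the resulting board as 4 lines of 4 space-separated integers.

Slide down:
col 0: [8, 0, 0, 0] -> [0, 0, 0, 8]
col 1: [0, 2, 2, 0] -> [0, 0, 0, 4]
col 2: [32, 0, 64, 4] -> [0, 32, 64, 4]
col 3: [16, 0, 4, 32] -> [0, 16, 4, 32]

Answer:  0  0  0  0
 0  0 32 16
 0  0 64  4
 8  4  4 32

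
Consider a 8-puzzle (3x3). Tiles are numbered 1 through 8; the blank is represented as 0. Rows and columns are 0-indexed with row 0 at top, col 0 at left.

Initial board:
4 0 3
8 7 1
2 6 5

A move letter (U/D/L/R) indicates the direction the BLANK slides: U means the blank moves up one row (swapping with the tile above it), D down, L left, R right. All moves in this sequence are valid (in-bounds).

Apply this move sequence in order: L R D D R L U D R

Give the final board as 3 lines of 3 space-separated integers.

Answer: 4 7 3
8 6 1
2 5 0

Derivation:
After move 1 (L):
0 4 3
8 7 1
2 6 5

After move 2 (R):
4 0 3
8 7 1
2 6 5

After move 3 (D):
4 7 3
8 0 1
2 6 5

After move 4 (D):
4 7 3
8 6 1
2 0 5

After move 5 (R):
4 7 3
8 6 1
2 5 0

After move 6 (L):
4 7 3
8 6 1
2 0 5

After move 7 (U):
4 7 3
8 0 1
2 6 5

After move 8 (D):
4 7 3
8 6 1
2 0 5

After move 9 (R):
4 7 3
8 6 1
2 5 0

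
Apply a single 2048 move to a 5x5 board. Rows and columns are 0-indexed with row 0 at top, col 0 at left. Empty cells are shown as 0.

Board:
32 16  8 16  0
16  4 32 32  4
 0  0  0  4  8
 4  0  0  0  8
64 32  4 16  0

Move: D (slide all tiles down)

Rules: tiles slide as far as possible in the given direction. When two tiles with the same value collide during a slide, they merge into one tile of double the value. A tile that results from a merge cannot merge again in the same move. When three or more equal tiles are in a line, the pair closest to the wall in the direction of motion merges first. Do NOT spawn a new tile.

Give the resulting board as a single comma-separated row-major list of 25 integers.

Answer: 0, 0, 0, 0, 0, 32, 0, 0, 16, 0, 16, 16, 8, 32, 0, 4, 4, 32, 4, 4, 64, 32, 4, 16, 16

Derivation:
Slide down:
col 0: [32, 16, 0, 4, 64] -> [0, 32, 16, 4, 64]
col 1: [16, 4, 0, 0, 32] -> [0, 0, 16, 4, 32]
col 2: [8, 32, 0, 0, 4] -> [0, 0, 8, 32, 4]
col 3: [16, 32, 4, 0, 16] -> [0, 16, 32, 4, 16]
col 4: [0, 4, 8, 8, 0] -> [0, 0, 0, 4, 16]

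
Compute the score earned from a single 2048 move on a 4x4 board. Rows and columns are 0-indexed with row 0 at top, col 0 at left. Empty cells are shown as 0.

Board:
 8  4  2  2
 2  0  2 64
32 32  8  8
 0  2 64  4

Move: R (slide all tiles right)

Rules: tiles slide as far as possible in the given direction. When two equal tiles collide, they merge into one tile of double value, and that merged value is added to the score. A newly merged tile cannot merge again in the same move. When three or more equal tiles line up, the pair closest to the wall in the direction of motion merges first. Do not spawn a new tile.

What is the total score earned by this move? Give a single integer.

Answer: 88

Derivation:
Slide right:
row 0: [8, 4, 2, 2] -> [0, 8, 4, 4]  score +4 (running 4)
row 1: [2, 0, 2, 64] -> [0, 0, 4, 64]  score +4 (running 8)
row 2: [32, 32, 8, 8] -> [0, 0, 64, 16]  score +80 (running 88)
row 3: [0, 2, 64, 4] -> [0, 2, 64, 4]  score +0 (running 88)
Board after move:
 0  8  4  4
 0  0  4 64
 0  0 64 16
 0  2 64  4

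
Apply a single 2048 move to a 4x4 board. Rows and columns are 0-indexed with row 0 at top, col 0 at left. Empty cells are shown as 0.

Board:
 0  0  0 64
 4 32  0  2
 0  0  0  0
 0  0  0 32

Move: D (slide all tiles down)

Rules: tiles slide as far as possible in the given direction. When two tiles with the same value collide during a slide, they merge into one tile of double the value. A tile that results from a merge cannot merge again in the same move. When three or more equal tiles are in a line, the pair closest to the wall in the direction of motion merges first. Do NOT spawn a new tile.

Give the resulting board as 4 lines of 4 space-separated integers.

Slide down:
col 0: [0, 4, 0, 0] -> [0, 0, 0, 4]
col 1: [0, 32, 0, 0] -> [0, 0, 0, 32]
col 2: [0, 0, 0, 0] -> [0, 0, 0, 0]
col 3: [64, 2, 0, 32] -> [0, 64, 2, 32]

Answer:  0  0  0  0
 0  0  0 64
 0  0  0  2
 4 32  0 32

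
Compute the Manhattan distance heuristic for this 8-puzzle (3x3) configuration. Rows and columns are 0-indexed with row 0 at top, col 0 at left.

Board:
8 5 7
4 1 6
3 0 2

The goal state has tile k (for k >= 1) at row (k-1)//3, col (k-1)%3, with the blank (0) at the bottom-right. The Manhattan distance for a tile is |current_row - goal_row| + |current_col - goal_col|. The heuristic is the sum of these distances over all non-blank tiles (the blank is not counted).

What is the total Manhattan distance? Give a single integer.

Answer: 17

Derivation:
Tile 8: (0,0)->(2,1) = 3
Tile 5: (0,1)->(1,1) = 1
Tile 7: (0,2)->(2,0) = 4
Tile 4: (1,0)->(1,0) = 0
Tile 1: (1,1)->(0,0) = 2
Tile 6: (1,2)->(1,2) = 0
Tile 3: (2,0)->(0,2) = 4
Tile 2: (2,2)->(0,1) = 3
Sum: 3 + 1 + 4 + 0 + 2 + 0 + 4 + 3 = 17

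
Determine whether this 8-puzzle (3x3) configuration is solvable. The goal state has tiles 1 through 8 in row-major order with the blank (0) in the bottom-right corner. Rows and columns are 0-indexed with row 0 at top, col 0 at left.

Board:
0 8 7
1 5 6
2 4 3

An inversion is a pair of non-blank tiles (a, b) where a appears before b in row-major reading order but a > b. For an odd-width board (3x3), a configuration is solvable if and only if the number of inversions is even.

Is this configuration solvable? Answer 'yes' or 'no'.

Inversions (pairs i<j in row-major order where tile[i] > tile[j] > 0): 20
20 is even, so the puzzle is solvable.

Answer: yes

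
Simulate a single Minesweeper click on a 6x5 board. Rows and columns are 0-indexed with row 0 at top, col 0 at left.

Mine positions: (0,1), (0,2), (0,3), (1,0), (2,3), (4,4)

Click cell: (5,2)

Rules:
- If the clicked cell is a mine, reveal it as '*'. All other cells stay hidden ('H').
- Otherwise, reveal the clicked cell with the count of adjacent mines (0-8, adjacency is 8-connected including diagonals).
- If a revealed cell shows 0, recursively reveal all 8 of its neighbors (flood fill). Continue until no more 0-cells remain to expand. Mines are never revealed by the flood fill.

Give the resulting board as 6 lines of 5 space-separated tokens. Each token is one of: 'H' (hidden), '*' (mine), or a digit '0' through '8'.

H H H H H
H H H H H
1 1 1 H H
0 0 1 2 H
0 0 0 1 H
0 0 0 1 H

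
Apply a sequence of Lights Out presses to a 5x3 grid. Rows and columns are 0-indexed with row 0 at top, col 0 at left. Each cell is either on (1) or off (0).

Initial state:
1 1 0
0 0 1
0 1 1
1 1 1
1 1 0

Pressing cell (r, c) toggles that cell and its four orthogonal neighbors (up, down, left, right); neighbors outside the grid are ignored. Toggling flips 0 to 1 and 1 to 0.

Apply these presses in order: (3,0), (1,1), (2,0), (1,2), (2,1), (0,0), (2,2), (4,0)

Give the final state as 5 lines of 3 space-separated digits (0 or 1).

After press 1 at (3,0):
1 1 0
0 0 1
1 1 1
0 0 1
0 1 0

After press 2 at (1,1):
1 0 0
1 1 0
1 0 1
0 0 1
0 1 0

After press 3 at (2,0):
1 0 0
0 1 0
0 1 1
1 0 1
0 1 0

After press 4 at (1,2):
1 0 1
0 0 1
0 1 0
1 0 1
0 1 0

After press 5 at (2,1):
1 0 1
0 1 1
1 0 1
1 1 1
0 1 0

After press 6 at (0,0):
0 1 1
1 1 1
1 0 1
1 1 1
0 1 0

After press 7 at (2,2):
0 1 1
1 1 0
1 1 0
1 1 0
0 1 0

After press 8 at (4,0):
0 1 1
1 1 0
1 1 0
0 1 0
1 0 0

Answer: 0 1 1
1 1 0
1 1 0
0 1 0
1 0 0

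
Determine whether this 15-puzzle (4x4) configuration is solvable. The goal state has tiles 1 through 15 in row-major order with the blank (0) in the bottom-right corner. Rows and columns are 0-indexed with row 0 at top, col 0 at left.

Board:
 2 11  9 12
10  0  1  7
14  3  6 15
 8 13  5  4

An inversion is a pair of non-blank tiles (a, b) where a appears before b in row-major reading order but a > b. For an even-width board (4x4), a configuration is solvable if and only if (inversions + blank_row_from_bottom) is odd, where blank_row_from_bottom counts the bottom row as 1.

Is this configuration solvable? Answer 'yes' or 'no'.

Inversions: 53
Blank is in row 1 (0-indexed from top), which is row 3 counting from the bottom (bottom = 1).
53 + 3 = 56, which is even, so the puzzle is not solvable.

Answer: no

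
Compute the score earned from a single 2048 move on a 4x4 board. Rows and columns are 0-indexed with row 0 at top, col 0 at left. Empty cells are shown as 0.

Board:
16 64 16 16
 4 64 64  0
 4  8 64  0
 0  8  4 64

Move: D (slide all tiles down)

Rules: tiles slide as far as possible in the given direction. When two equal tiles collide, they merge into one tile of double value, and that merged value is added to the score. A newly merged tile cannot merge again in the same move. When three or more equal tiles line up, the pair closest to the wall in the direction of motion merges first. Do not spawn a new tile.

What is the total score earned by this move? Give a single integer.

Answer: 280

Derivation:
Slide down:
col 0: [16, 4, 4, 0] -> [0, 0, 16, 8]  score +8 (running 8)
col 1: [64, 64, 8, 8] -> [0, 0, 128, 16]  score +144 (running 152)
col 2: [16, 64, 64, 4] -> [0, 16, 128, 4]  score +128 (running 280)
col 3: [16, 0, 0, 64] -> [0, 0, 16, 64]  score +0 (running 280)
Board after move:
  0   0   0   0
  0   0  16   0
 16 128 128  16
  8  16   4  64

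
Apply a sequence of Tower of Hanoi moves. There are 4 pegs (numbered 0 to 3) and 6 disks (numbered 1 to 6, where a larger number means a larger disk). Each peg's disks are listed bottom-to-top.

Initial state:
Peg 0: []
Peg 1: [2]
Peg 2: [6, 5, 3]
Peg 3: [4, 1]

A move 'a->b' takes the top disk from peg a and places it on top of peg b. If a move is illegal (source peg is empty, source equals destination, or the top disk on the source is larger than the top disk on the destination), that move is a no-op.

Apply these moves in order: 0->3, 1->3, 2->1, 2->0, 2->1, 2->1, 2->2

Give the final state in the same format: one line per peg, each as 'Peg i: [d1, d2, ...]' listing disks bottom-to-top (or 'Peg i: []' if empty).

Answer: Peg 0: [3]
Peg 1: [2]
Peg 2: [6, 5]
Peg 3: [4, 1]

Derivation:
After move 1 (0->3):
Peg 0: []
Peg 1: [2]
Peg 2: [6, 5, 3]
Peg 3: [4, 1]

After move 2 (1->3):
Peg 0: []
Peg 1: [2]
Peg 2: [6, 5, 3]
Peg 3: [4, 1]

After move 3 (2->1):
Peg 0: []
Peg 1: [2]
Peg 2: [6, 5, 3]
Peg 3: [4, 1]

After move 4 (2->0):
Peg 0: [3]
Peg 1: [2]
Peg 2: [6, 5]
Peg 3: [4, 1]

After move 5 (2->1):
Peg 0: [3]
Peg 1: [2]
Peg 2: [6, 5]
Peg 3: [4, 1]

After move 6 (2->1):
Peg 0: [3]
Peg 1: [2]
Peg 2: [6, 5]
Peg 3: [4, 1]

After move 7 (2->2):
Peg 0: [3]
Peg 1: [2]
Peg 2: [6, 5]
Peg 3: [4, 1]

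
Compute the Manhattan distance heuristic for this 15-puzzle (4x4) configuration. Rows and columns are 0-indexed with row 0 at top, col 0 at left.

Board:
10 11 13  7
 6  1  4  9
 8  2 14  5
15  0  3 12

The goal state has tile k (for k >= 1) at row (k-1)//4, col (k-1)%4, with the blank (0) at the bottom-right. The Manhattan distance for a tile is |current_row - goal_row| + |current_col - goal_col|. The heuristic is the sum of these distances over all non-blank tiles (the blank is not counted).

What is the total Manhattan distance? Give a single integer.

Answer: 40

Derivation:
Tile 10: (0,0)->(2,1) = 3
Tile 11: (0,1)->(2,2) = 3
Tile 13: (0,2)->(3,0) = 5
Tile 7: (0,3)->(1,2) = 2
Tile 6: (1,0)->(1,1) = 1
Tile 1: (1,1)->(0,0) = 2
Tile 4: (1,2)->(0,3) = 2
Tile 9: (1,3)->(2,0) = 4
Tile 8: (2,0)->(1,3) = 4
Tile 2: (2,1)->(0,1) = 2
Tile 14: (2,2)->(3,1) = 2
Tile 5: (2,3)->(1,0) = 4
Tile 15: (3,0)->(3,2) = 2
Tile 3: (3,2)->(0,2) = 3
Tile 12: (3,3)->(2,3) = 1
Sum: 3 + 3 + 5 + 2 + 1 + 2 + 2 + 4 + 4 + 2 + 2 + 4 + 2 + 3 + 1 = 40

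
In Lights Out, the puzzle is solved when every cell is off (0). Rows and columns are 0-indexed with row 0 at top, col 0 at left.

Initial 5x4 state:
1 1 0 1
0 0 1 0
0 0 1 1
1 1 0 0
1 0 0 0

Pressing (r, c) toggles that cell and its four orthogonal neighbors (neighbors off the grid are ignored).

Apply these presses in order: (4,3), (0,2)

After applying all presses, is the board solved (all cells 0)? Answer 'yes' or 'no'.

Answer: no

Derivation:
After press 1 at (4,3):
1 1 0 1
0 0 1 0
0 0 1 1
1 1 0 1
1 0 1 1

After press 2 at (0,2):
1 0 1 0
0 0 0 0
0 0 1 1
1 1 0 1
1 0 1 1

Lights still on: 10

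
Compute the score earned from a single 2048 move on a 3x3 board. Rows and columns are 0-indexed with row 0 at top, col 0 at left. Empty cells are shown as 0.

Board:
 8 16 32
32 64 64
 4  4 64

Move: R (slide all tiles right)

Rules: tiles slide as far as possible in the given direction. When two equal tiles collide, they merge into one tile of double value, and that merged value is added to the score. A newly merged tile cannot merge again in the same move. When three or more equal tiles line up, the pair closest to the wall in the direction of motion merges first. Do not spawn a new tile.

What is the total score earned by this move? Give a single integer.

Slide right:
row 0: [8, 16, 32] -> [8, 16, 32]  score +0 (running 0)
row 1: [32, 64, 64] -> [0, 32, 128]  score +128 (running 128)
row 2: [4, 4, 64] -> [0, 8, 64]  score +8 (running 136)
Board after move:
  8  16  32
  0  32 128
  0   8  64

Answer: 136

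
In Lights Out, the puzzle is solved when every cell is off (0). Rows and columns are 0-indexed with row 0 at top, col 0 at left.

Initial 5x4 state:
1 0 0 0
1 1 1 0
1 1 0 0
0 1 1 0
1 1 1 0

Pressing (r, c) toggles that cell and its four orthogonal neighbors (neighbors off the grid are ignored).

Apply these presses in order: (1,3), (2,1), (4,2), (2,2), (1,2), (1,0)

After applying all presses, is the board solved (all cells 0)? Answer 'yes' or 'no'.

Answer: no

Derivation:
After press 1 at (1,3):
1 0 0 1
1 1 0 1
1 1 0 1
0 1 1 0
1 1 1 0

After press 2 at (2,1):
1 0 0 1
1 0 0 1
0 0 1 1
0 0 1 0
1 1 1 0

After press 3 at (4,2):
1 0 0 1
1 0 0 1
0 0 1 1
0 0 0 0
1 0 0 1

After press 4 at (2,2):
1 0 0 1
1 0 1 1
0 1 0 0
0 0 1 0
1 0 0 1

After press 5 at (1,2):
1 0 1 1
1 1 0 0
0 1 1 0
0 0 1 0
1 0 0 1

After press 6 at (1,0):
0 0 1 1
0 0 0 0
1 1 1 0
0 0 1 0
1 0 0 1

Lights still on: 8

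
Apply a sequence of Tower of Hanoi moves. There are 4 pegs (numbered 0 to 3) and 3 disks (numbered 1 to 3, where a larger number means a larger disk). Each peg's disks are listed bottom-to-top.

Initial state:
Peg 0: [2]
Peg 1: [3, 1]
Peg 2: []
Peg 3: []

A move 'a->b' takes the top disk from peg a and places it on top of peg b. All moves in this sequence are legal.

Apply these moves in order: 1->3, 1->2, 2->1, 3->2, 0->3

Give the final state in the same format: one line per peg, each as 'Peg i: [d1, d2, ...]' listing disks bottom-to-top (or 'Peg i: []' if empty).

Answer: Peg 0: []
Peg 1: [3]
Peg 2: [1]
Peg 3: [2]

Derivation:
After move 1 (1->3):
Peg 0: [2]
Peg 1: [3]
Peg 2: []
Peg 3: [1]

After move 2 (1->2):
Peg 0: [2]
Peg 1: []
Peg 2: [3]
Peg 3: [1]

After move 3 (2->1):
Peg 0: [2]
Peg 1: [3]
Peg 2: []
Peg 3: [1]

After move 4 (3->2):
Peg 0: [2]
Peg 1: [3]
Peg 2: [1]
Peg 3: []

After move 5 (0->3):
Peg 0: []
Peg 1: [3]
Peg 2: [1]
Peg 3: [2]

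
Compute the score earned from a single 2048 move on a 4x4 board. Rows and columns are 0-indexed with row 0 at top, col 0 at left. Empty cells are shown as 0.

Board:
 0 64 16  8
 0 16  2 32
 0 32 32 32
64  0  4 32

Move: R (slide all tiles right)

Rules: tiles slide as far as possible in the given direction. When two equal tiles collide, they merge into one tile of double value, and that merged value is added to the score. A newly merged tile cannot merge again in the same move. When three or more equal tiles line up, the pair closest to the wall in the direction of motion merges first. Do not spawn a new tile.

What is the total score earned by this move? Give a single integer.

Slide right:
row 0: [0, 64, 16, 8] -> [0, 64, 16, 8]  score +0 (running 0)
row 1: [0, 16, 2, 32] -> [0, 16, 2, 32]  score +0 (running 0)
row 2: [0, 32, 32, 32] -> [0, 0, 32, 64]  score +64 (running 64)
row 3: [64, 0, 4, 32] -> [0, 64, 4, 32]  score +0 (running 64)
Board after move:
 0 64 16  8
 0 16  2 32
 0  0 32 64
 0 64  4 32

Answer: 64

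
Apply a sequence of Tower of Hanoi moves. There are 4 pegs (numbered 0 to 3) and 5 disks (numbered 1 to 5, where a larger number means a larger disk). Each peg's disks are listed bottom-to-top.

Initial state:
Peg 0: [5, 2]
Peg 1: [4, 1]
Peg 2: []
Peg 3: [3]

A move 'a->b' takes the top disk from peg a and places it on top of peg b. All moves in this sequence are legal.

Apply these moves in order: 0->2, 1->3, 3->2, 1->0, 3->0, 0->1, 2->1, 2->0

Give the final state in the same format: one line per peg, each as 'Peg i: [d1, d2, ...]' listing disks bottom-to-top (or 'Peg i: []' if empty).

After move 1 (0->2):
Peg 0: [5]
Peg 1: [4, 1]
Peg 2: [2]
Peg 3: [3]

After move 2 (1->3):
Peg 0: [5]
Peg 1: [4]
Peg 2: [2]
Peg 3: [3, 1]

After move 3 (3->2):
Peg 0: [5]
Peg 1: [4]
Peg 2: [2, 1]
Peg 3: [3]

After move 4 (1->0):
Peg 0: [5, 4]
Peg 1: []
Peg 2: [2, 1]
Peg 3: [3]

After move 5 (3->0):
Peg 0: [5, 4, 3]
Peg 1: []
Peg 2: [2, 1]
Peg 3: []

After move 6 (0->1):
Peg 0: [5, 4]
Peg 1: [3]
Peg 2: [2, 1]
Peg 3: []

After move 7 (2->1):
Peg 0: [5, 4]
Peg 1: [3, 1]
Peg 2: [2]
Peg 3: []

After move 8 (2->0):
Peg 0: [5, 4, 2]
Peg 1: [3, 1]
Peg 2: []
Peg 3: []

Answer: Peg 0: [5, 4, 2]
Peg 1: [3, 1]
Peg 2: []
Peg 3: []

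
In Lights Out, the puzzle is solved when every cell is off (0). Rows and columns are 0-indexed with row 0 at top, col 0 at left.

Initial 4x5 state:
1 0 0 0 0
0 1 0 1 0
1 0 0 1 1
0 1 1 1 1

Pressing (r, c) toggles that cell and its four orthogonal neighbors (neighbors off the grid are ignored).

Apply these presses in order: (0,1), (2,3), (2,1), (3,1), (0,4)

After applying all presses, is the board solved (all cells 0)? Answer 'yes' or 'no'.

Answer: no

Derivation:
After press 1 at (0,1):
0 1 1 0 0
0 0 0 1 0
1 0 0 1 1
0 1 1 1 1

After press 2 at (2,3):
0 1 1 0 0
0 0 0 0 0
1 0 1 0 0
0 1 1 0 1

After press 3 at (2,1):
0 1 1 0 0
0 1 0 0 0
0 1 0 0 0
0 0 1 0 1

After press 4 at (3,1):
0 1 1 0 0
0 1 0 0 0
0 0 0 0 0
1 1 0 0 1

After press 5 at (0,4):
0 1 1 1 1
0 1 0 0 1
0 0 0 0 0
1 1 0 0 1

Lights still on: 9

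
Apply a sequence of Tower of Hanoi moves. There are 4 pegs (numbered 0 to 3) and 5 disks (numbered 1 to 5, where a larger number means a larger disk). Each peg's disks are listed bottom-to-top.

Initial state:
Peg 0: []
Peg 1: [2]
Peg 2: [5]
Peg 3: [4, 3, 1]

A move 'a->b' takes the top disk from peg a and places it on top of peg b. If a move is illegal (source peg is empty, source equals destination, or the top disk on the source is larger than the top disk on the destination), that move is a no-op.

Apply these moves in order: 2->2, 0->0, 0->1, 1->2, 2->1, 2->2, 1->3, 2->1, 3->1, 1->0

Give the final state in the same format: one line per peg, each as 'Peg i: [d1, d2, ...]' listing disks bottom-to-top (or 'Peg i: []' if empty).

After move 1 (2->2):
Peg 0: []
Peg 1: [2]
Peg 2: [5]
Peg 3: [4, 3, 1]

After move 2 (0->0):
Peg 0: []
Peg 1: [2]
Peg 2: [5]
Peg 3: [4, 3, 1]

After move 3 (0->1):
Peg 0: []
Peg 1: [2]
Peg 2: [5]
Peg 3: [4, 3, 1]

After move 4 (1->2):
Peg 0: []
Peg 1: []
Peg 2: [5, 2]
Peg 3: [4, 3, 1]

After move 5 (2->1):
Peg 0: []
Peg 1: [2]
Peg 2: [5]
Peg 3: [4, 3, 1]

After move 6 (2->2):
Peg 0: []
Peg 1: [2]
Peg 2: [5]
Peg 3: [4, 3, 1]

After move 7 (1->3):
Peg 0: []
Peg 1: [2]
Peg 2: [5]
Peg 3: [4, 3, 1]

After move 8 (2->1):
Peg 0: []
Peg 1: [2]
Peg 2: [5]
Peg 3: [4, 3, 1]

After move 9 (3->1):
Peg 0: []
Peg 1: [2, 1]
Peg 2: [5]
Peg 3: [4, 3]

After move 10 (1->0):
Peg 0: [1]
Peg 1: [2]
Peg 2: [5]
Peg 3: [4, 3]

Answer: Peg 0: [1]
Peg 1: [2]
Peg 2: [5]
Peg 3: [4, 3]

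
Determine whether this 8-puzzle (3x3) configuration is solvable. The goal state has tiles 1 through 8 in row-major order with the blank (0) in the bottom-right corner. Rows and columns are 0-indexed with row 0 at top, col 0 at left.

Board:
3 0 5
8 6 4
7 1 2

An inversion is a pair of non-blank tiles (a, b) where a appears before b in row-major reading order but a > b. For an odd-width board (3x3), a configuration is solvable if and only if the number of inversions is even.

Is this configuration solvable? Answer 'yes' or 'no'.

Inversions (pairs i<j in row-major order where tile[i] > tile[j] > 0): 17
17 is odd, so the puzzle is not solvable.

Answer: no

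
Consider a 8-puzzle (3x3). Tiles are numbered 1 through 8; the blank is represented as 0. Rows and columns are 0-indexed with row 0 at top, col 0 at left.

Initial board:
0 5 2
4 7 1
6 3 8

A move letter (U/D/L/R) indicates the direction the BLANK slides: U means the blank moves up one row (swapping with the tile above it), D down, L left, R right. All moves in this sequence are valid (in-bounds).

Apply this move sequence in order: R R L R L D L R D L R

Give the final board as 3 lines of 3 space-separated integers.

After move 1 (R):
5 0 2
4 7 1
6 3 8

After move 2 (R):
5 2 0
4 7 1
6 3 8

After move 3 (L):
5 0 2
4 7 1
6 3 8

After move 4 (R):
5 2 0
4 7 1
6 3 8

After move 5 (L):
5 0 2
4 7 1
6 3 8

After move 6 (D):
5 7 2
4 0 1
6 3 8

After move 7 (L):
5 7 2
0 4 1
6 3 8

After move 8 (R):
5 7 2
4 0 1
6 3 8

After move 9 (D):
5 7 2
4 3 1
6 0 8

After move 10 (L):
5 7 2
4 3 1
0 6 8

After move 11 (R):
5 7 2
4 3 1
6 0 8

Answer: 5 7 2
4 3 1
6 0 8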